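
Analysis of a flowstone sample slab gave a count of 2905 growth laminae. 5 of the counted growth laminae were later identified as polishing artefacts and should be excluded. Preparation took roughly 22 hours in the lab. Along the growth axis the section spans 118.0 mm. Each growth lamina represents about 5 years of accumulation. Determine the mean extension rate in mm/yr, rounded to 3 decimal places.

After corrections the count is 2905 − 5 = 2900 growth laminae.
2900 growth laminae at 5 years each span 2900 × 5 = 14500 years.
118.0 mm over 14500 years gives 118.0 / 14500 ≈ 0.008 mm/yr.

0.008 mm/yr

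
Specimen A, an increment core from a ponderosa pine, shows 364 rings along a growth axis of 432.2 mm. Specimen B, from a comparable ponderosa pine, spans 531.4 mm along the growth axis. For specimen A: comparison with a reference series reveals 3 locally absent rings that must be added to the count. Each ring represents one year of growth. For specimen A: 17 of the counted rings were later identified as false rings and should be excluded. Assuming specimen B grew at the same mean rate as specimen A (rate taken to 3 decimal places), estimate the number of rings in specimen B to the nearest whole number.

Specimen A: true ring count = 364 − 17 + 3 = 350.
A: Mean rate = 432.2 mm / 350 years ≈ 1.235 mm per year.
For B, 531.4 / 1.235 = 430.28 years ≈ 430 rings.

430 rings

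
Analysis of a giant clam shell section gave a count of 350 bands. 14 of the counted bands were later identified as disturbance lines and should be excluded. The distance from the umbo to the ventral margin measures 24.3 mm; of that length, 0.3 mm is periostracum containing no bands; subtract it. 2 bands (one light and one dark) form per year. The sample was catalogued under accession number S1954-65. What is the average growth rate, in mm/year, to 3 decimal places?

After corrections the count is 350 − 14 = 336 bands.
Dividing by 2 bands per year: 336 / 2 = 168 years.
The growth record spans 24.3 − 0.3 = 24.0 mm.
Mean rate = 24.0 mm / 168 years ≈ 0.143 mm/year.

0.143 mm/year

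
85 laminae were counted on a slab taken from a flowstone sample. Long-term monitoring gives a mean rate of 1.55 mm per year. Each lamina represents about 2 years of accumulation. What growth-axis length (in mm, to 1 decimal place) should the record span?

85 laminae at 2 years each span 85 × 2 = 170 years.
170 years at 1.55 mm/year gives 1.55 × 170 = 263.5 mm.

263.5 mm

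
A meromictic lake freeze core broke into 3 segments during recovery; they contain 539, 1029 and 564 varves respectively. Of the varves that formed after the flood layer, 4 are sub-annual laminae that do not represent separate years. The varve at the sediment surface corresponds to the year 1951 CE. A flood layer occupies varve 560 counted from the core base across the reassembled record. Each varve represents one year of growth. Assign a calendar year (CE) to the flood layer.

Total varves = 539 + 1029 + 564 = 2132.
The flood layer sits at varve 560 from the core base, so 2132 − 560 = 1572 varves formed after it.
1572 − 4 false = 1568 true varves after the flood layer.
Counting back 1568 years from 1951 CE places the flood layer in 1951 − 1568 = 383 CE.

383 CE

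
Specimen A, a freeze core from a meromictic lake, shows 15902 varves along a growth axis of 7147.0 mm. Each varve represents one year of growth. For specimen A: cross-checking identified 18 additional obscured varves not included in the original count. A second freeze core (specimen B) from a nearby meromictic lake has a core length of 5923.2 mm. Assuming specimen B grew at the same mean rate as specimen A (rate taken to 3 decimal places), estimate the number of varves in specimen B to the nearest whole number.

13192 varves

Specimen A: correcting the raw count gives 15902 + 18 = 15920 true varves.
A: Extension rate ≈ 7147.0 / 15920 = 0.449 mm/year.
Specimen B: 5923.2 mm / 0.449 mm per year = 13191.98 years ≈ 13192 varves.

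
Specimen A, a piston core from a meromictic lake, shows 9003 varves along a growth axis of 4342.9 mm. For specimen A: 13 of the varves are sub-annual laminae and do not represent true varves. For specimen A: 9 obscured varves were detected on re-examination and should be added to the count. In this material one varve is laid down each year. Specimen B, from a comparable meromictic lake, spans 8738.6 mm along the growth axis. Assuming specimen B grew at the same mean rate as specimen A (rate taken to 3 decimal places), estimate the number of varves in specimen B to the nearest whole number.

18092 varves

Specimen A: true varve count = 9003 − 13 + 9 = 8999.
A: Extension rate ≈ 4342.9 / 8999 = 0.483 mm per year.
Specimen B: 8738.6 mm / 0.483 mm per year = 18092.34 years ≈ 18092 varves.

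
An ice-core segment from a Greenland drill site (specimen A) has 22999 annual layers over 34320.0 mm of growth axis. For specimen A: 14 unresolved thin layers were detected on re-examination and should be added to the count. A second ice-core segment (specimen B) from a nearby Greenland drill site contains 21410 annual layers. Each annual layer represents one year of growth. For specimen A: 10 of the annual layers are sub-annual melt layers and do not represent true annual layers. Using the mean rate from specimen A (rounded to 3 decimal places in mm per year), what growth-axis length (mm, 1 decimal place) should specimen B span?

Specimen A: correcting the raw count gives 22999 − 10 + 14 = 23003 true annual layers.
A: Mean rate = 34320.0 mm / 23003 years ≈ 1.492 mm/year.
For B, 1.492 mm/year × 21410 years = 31943.7 mm.

31943.7 mm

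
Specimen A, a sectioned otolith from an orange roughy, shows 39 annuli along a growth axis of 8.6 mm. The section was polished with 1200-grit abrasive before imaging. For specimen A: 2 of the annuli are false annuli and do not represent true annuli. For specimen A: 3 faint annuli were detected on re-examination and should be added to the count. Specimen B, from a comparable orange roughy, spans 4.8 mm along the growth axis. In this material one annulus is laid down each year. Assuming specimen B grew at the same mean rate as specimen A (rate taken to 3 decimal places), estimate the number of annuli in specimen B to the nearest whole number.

Specimen A: after corrections the count is 39 − 2 + 3 = 40 annuli.
A: Mean rate = 8.6 mm / 40 years ≈ 0.215 mm per year.
B spans 4.8 / 0.215 = 22.33 years ≈ 22 annuli.

22 annuli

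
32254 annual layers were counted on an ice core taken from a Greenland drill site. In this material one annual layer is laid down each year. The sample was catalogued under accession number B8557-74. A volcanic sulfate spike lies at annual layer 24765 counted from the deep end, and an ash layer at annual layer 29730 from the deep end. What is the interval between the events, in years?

The two markers are separated by 29730 − 24765 = 4965 annual layers.
That is 4965 years at one annual layer per year.

4965 yr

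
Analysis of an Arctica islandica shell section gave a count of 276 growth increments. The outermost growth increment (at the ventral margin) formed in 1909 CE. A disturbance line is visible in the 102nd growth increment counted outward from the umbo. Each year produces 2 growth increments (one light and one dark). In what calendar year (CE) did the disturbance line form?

The disturbance line sits at growth increment 102 from the umbo, so 276 − 102 = 174 growth increments formed after it.
With 2 growth increments per year, 174 / 2 = 87 years.
Counting back 87 years from 1909 CE places the disturbance line in 1909 − 87 = 1822 CE.

1822 CE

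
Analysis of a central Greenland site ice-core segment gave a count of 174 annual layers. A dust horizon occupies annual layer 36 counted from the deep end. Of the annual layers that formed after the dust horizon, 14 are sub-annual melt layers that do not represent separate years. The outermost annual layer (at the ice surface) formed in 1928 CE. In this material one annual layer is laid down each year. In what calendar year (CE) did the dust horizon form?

1804 CE

The dust horizon sits at annual layer 36 from the deep end, so 174 − 36 = 138 annual layers formed after it.
Excluding 14 false annual layers: 138 − 14 = 124.
1928 − 124 = 1804 CE.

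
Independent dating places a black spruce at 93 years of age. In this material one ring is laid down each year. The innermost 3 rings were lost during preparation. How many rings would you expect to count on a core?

At one ring per year, 93 years correspond to 93 rings.
Less the 3 uncaptured rings: 93 − 3 = 90.

90 rings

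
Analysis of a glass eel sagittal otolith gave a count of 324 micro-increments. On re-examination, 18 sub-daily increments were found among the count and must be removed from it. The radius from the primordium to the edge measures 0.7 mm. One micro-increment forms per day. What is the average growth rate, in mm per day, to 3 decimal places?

True micro-increment count = 324 − 18 = 306.
Extension rate ≈ 0.7 / 306 = 0.002 mm per day.

0.002 mm per day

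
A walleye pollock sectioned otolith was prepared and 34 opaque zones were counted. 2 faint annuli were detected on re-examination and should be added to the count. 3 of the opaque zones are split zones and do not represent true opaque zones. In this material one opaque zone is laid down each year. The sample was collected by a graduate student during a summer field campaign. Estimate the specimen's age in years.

After corrections the count is 34 − 3 + 2 = 33 opaque zones.
At one opaque zone per year, that is 33 years.

33 years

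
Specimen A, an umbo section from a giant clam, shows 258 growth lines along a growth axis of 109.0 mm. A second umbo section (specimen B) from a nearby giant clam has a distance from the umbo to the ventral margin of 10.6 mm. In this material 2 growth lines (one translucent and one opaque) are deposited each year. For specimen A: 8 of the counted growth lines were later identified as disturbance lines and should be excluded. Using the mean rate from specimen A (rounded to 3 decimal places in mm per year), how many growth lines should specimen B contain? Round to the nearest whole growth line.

24 growth lines

Specimen A: adjusted count: 258 − 8 = 250 growth lines.
Specimen A: 250 growth lines at 2 per year is 250 / 2 = 125 years.
A: 109.0 mm over 125 years gives 109.0 / 125 ≈ 0.872 mm/year.
Specimen B: 10.6 mm / 0.872 mm per year = 12.16 years; at 2 growth lines per year that is 12.16 × 2 ≈ 24 growth lines.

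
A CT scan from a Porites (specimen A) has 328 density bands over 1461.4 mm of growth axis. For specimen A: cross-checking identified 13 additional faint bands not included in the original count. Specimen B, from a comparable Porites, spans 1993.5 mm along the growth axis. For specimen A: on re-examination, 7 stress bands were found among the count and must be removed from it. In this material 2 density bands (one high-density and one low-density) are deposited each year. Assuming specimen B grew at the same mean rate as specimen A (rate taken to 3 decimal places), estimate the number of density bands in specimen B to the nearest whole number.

Specimen A: after corrections the count is 328 − 7 + 13 = 334 density bands.
Specimen A: 334 density bands at 2 per year is 334 / 2 = 167 years.
A: Mean rate = 1461.4 mm / 167 years ≈ 8.751 mm/year.
For B, 1993.5 / 8.751 = 227.80 years; at 2 density bands per year that is 227.80 × 2 ≈ 456 density bands.

456 density bands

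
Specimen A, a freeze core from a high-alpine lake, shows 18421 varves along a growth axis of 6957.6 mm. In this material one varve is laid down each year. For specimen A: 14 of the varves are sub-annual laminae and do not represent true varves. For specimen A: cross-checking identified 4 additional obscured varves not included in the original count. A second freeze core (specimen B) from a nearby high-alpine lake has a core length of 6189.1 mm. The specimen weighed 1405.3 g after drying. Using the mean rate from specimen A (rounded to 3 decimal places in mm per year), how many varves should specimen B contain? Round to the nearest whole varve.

16373 varves

Specimen A: correcting the raw count gives 18421 − 14 + 4 = 18411 true varves.
A: 6957.6 mm over 18411 years gives 6957.6 / 18411 ≈ 0.378 mm/year.
For B, 6189.1 / 0.378 = 16373.28 years ≈ 16373 varves.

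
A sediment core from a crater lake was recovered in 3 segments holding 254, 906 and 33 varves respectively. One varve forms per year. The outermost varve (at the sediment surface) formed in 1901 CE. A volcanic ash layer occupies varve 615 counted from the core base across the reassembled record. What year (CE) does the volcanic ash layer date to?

Total varves = 254 + 906 + 33 = 1193.
The volcanic ash layer sits at varve 615 from the core base, so 1193 − 615 = 578 varves formed after it.
Counting back 578 years from 1901 CE places the volcanic ash layer in 1901 − 578 = 1323 CE.

1323 CE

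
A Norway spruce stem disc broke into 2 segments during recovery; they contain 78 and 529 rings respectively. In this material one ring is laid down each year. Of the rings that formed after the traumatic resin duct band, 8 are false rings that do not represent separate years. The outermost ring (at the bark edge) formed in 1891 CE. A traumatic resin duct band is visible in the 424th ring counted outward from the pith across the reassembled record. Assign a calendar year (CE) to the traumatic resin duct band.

1716 CE

Total rings = 78 + 529 = 607.
The traumatic resin duct band sits at ring 424 from the pith, so 607 − 424 = 183 rings formed after it.
Excluding 8 false rings: 183 − 8 = 175.
Counting back 175 years from 1891 CE places the traumatic resin duct band in 1891 − 175 = 1716 CE.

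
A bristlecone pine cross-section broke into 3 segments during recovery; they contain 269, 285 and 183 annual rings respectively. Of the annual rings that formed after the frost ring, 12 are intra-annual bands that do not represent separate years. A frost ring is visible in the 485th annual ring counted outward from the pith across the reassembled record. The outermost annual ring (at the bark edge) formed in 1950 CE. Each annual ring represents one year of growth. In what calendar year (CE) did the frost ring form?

Total annual rings = 269 + 285 + 183 = 737.
737 − 485 = 252 annual rings lie beyond the frost ring toward the bark edge.
252 − 12 false = 240 true annual rings after the frost ring.
The annual ring at the bark edge is 1950 CE, so the frost ring dates to 1950 − 240 = 1710 CE.

1710 CE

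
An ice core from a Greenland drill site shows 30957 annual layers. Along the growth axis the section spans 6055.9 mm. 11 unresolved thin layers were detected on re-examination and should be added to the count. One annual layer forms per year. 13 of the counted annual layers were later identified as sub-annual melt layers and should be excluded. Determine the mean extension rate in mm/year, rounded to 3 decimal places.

Correcting the raw count gives 30957 − 13 + 11 = 30955 true annual layers.
Extension rate ≈ 6055.9 / 30955 = 0.196 mm/year.

0.196 mm/year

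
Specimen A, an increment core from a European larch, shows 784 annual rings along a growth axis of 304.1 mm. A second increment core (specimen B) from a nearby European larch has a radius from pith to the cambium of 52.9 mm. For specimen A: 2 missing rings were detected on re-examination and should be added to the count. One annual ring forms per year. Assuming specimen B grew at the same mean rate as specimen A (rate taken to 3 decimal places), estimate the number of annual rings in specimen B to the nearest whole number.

137 annual rings

Specimen A: true annual ring count = 784 + 2 = 786.
A: Extension rate ≈ 304.1 / 786 = 0.387 mm/yr.
For B, 52.9 / 0.387 = 136.69 years ≈ 137 annual rings.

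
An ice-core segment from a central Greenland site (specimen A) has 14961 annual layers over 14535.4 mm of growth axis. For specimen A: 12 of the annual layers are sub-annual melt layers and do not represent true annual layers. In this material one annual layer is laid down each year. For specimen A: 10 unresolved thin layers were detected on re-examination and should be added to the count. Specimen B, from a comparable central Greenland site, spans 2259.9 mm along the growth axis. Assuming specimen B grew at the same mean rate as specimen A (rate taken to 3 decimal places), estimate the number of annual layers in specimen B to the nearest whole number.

2325 annual layers

Specimen A: adjusted count: 14961 − 12 + 10 = 14959 annual layers.
A: Extension rate ≈ 14535.4 / 14959 = 0.972 mm per year.
B spans 2259.9 / 0.972 = 2325.00 years ≈ 2325 annual layers.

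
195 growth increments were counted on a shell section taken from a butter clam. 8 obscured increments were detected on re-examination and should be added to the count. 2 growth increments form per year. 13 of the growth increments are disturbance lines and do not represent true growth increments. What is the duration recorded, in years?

95 yr

Correcting the raw count gives 195 − 13 + 8 = 190 true growth increments.
With 2 growth increments per year, 190 / 2 = 95 years.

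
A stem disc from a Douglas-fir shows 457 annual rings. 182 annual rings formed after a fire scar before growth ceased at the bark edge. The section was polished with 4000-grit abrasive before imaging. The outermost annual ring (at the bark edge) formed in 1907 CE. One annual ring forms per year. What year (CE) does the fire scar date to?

1725 CE

182 annual rings formed after the fire scar.
Counting back 182 years from 1907 CE places the fire scar in 1907 − 182 = 1725 CE.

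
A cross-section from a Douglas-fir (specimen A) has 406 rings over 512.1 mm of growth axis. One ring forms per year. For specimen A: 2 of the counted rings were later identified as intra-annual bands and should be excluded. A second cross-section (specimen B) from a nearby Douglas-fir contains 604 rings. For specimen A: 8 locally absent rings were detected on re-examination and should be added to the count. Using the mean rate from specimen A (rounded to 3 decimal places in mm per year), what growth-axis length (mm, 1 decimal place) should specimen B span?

Specimen A: adjusted count: 406 − 2 + 8 = 412 rings.
A: Mean rate = 512.1 mm / 412 years ≈ 1.243 mm/year.
For B, 1.243 mm/year × 604 years = 750.8 mm.

750.8 mm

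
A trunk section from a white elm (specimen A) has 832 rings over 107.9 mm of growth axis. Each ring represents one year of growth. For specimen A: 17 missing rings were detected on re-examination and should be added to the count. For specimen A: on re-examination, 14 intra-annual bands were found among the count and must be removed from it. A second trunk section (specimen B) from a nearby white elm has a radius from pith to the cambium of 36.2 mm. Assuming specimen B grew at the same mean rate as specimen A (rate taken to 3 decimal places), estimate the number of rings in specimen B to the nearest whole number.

Specimen A: after corrections the count is 832 − 14 + 17 = 835 rings.
A: Extension rate ≈ 107.9 / 835 = 0.129 mm/year.
B spans 36.2 / 0.129 = 280.62 years ≈ 281 rings.

281 rings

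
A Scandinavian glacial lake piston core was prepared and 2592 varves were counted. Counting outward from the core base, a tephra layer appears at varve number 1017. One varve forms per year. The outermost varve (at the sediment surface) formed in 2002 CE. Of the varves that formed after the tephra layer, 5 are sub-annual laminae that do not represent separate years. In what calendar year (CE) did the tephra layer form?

432 CE

The tephra layer sits at varve 1017 from the core base, so 2592 − 1017 = 1575 varves formed after it.
Removing the 5 false varves leaves 1575 − 5 = 1570 true varves beyond the tephra layer.
The varve at the sediment surface is 2002 CE, so the tephra layer dates to 2002 − 1570 = 432 CE.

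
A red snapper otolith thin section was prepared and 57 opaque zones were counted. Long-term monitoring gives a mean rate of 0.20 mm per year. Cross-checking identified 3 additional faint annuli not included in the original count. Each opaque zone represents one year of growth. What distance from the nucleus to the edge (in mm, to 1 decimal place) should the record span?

12.0 mm

True opaque zone count = 57 + 3 = 60.
60 years at 0.20 mm/year gives 0.20 × 60 = 12.0 mm.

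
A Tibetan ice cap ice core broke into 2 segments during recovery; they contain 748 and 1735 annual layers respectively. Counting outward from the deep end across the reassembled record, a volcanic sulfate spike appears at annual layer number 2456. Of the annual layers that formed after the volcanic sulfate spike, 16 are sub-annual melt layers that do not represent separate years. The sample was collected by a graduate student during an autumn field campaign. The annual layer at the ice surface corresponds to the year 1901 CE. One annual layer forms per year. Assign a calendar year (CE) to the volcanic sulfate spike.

Total annual layers = 748 + 1735 = 2483.
The volcanic sulfate spike sits at annual layer 2456 from the deep end, so 2483 − 2456 = 27 annual layers formed after it.
Excluding 16 false annual layers: 27 − 16 = 11.
Counting back 11 years from 1901 CE places the volcanic sulfate spike in 1901 − 11 = 1890 CE.

1890 CE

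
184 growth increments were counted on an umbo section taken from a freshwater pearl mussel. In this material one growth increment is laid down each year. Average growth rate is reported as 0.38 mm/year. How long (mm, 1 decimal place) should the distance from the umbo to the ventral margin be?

184 years of growth are recorded.
184 years at 0.38 mm/year gives 0.38 × 184 = 69.9 mm.

69.9 mm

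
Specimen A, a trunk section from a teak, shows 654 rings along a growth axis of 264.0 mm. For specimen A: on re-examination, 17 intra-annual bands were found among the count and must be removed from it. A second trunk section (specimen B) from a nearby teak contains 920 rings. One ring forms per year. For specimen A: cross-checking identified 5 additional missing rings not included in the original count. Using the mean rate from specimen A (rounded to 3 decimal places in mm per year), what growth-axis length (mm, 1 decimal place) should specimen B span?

Specimen A: true ring count = 654 − 17 + 5 = 642.
A: Mean rate = 264.0 mm / 642 years ≈ 0.411 mm per year.
B's length ≈ 0.411 × 920 = 378.1 mm.

378.1 mm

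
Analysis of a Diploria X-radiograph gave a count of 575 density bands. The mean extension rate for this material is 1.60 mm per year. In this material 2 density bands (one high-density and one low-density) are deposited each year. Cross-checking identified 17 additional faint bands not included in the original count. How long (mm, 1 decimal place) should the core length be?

After corrections the count is 575 + 17 = 592 density bands.
Dividing by 2 density bands per year: 592 / 2 = 296 years.
296 years at 1.60 mm/year gives 1.60 × 296 = 473.6 mm.

473.6 mm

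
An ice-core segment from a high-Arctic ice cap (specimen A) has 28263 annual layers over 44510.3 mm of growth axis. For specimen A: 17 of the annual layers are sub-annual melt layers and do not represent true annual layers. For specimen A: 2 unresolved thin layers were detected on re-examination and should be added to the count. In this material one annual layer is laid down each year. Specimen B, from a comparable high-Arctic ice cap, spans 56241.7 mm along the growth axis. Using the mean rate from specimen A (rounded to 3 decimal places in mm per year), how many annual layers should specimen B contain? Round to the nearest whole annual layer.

Specimen A: adjusted count: 28263 − 17 + 2 = 28248 annual layers.
A: Mean rate = 44510.3 mm / 28248 years ≈ 1.576 mm/yr.
Specimen B: 56241.7 mm / 1.576 mm per year = 35686.36 years ≈ 35686 annual layers.

35686 annual layers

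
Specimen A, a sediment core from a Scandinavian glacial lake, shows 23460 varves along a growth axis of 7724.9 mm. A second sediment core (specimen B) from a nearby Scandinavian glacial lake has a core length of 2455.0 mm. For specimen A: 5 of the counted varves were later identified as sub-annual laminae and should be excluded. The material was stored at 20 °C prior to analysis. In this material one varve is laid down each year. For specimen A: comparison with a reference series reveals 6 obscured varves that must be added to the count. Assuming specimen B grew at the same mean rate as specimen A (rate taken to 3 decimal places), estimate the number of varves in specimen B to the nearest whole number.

Specimen A: correcting the raw count gives 23460 − 5 + 6 = 23461 true varves.
A: 7724.9 mm over 23461 years gives 7724.9 / 23461 ≈ 0.329 mm/yr.
B spans 2455.0 / 0.329 = 7462.01 years ≈ 7462 varves.

7462 varves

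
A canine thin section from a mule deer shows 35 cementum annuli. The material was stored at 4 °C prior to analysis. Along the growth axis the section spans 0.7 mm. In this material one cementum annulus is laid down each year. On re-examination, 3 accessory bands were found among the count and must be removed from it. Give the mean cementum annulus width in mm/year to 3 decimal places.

Adjusted count: 35 − 3 = 32 cementum annuli.
Extension rate ≈ 0.7 / 32 = 0.022 mm/year.

0.022 mm/year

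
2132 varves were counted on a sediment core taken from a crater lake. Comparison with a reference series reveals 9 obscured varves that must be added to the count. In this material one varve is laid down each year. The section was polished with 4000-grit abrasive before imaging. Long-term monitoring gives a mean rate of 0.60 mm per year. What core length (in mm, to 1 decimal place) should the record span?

1284.6 mm

Correcting the raw count gives 2132 + 9 = 2141 true varves.
Length ≈ 0.60 × 2141 = 1284.6 mm.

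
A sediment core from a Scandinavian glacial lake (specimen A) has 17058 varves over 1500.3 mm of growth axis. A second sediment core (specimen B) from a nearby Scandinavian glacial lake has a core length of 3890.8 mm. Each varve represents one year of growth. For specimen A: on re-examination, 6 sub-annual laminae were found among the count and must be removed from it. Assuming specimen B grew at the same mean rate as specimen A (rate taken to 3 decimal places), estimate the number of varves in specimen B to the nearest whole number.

44214 varves

Specimen A: correcting the raw count gives 17058 − 6 = 17052 true varves.
A: Mean rate = 1500.3 mm / 17052 years ≈ 0.088 mm/year.
B spans 3890.8 / 0.088 = 44213.64 years ≈ 44214 varves.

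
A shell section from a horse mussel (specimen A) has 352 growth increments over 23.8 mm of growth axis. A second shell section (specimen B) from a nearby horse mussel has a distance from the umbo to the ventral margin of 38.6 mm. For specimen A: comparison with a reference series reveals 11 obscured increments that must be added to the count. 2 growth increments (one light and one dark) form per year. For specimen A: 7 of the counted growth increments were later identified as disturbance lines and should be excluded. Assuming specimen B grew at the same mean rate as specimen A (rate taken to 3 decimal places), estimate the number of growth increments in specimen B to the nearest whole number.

Specimen A: correcting the raw count gives 352 − 7 + 11 = 356 true growth increments.
Specimen A: dividing by 2 growth increments per year: 356 / 2 = 178 years.
A: Mean rate = 23.8 mm / 178 years ≈ 0.134 mm/yr.
B spans 38.6 / 0.134 = 288.06 years; at 2 growth increments per year that is 288.06 × 2 ≈ 576 growth increments.

576 growth increments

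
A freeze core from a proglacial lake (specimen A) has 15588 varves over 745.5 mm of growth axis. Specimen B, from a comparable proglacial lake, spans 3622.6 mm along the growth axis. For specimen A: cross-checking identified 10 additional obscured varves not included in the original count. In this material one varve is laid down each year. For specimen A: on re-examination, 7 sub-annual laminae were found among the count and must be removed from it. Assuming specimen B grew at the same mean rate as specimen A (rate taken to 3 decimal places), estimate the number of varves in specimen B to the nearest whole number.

75471 varves

Specimen A: true varve count = 15588 − 7 + 10 = 15591.
A: Extension rate ≈ 745.5 / 15591 = 0.048 mm/yr.
Specimen B: 3622.6 mm / 0.048 mm per year = 75470.83 years ≈ 75471 varves.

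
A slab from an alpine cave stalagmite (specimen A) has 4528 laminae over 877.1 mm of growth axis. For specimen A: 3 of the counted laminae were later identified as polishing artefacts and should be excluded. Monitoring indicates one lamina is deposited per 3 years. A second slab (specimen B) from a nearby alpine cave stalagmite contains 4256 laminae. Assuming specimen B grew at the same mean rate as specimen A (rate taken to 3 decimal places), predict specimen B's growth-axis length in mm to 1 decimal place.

Specimen A: correcting the raw count gives 4528 − 3 = 4525 true laminae.
Specimen A: at 3 years per lamina, 4525 × 3 = 13575 years.
A: 877.1 mm over 13575 years gives 877.1 / 13575 ≈ 0.065 mm per year.
Specimen B: multiplying by 3 years per lamina: 4256 × 3 = 12768 years. B's length ≈ 0.065 × 12768 = 829.9 mm.

829.9 mm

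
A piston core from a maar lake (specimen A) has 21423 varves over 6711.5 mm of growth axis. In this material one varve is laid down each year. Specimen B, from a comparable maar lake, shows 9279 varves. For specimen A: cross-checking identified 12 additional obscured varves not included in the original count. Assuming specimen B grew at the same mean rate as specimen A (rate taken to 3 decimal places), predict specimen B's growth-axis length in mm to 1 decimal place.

2904.3 mm

Specimen A: after corrections the count is 21423 + 12 = 21435 varves.
A: Mean rate = 6711.5 mm / 21435 years ≈ 0.313 mm per year.
B's length ≈ 0.313 × 9279 = 2904.3 mm.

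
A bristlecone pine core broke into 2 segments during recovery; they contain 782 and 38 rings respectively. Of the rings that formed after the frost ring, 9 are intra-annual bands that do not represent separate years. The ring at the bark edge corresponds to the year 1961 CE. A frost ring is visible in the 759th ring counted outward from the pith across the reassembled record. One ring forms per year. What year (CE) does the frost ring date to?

Total rings = 782 + 38 = 820.
820 − 759 = 61 rings lie beyond the frost ring toward the bark edge.
Excluding 9 false rings: 61 − 9 = 52.
The ring at the bark edge is 1961 CE, so the frost ring dates to 1961 − 52 = 1909 CE.

1909 CE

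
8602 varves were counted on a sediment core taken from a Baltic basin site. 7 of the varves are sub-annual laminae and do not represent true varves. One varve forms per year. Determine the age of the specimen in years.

Correcting the raw count gives 8602 − 7 = 8595 true varves.
One varve per year makes the duration 8595 years.

8595 years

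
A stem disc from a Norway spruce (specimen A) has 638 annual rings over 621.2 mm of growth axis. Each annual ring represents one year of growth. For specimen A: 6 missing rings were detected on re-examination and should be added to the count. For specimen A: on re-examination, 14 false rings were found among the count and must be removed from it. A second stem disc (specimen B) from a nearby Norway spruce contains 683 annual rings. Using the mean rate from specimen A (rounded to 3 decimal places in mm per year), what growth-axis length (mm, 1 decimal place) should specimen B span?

673.4 mm

Specimen A: true annual ring count = 638 − 14 + 6 = 630.
A: Mean rate = 621.2 mm / 630 years ≈ 0.986 mm/yr.
Length of B = 0.986 × 683 = 673.4 mm.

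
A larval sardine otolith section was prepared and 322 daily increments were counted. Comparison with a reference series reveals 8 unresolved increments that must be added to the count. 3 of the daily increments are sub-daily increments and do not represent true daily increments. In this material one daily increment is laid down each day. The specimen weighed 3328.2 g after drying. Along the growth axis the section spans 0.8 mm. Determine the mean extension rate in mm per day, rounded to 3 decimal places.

True daily increment count = 322 − 3 + 8 = 327.
Mean rate = 0.8 mm / 327 days ≈ 0.002 mm per day.

0.002 mm per day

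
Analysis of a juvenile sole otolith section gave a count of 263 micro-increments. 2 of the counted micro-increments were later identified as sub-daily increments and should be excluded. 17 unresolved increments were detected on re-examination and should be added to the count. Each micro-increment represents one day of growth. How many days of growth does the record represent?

After corrections the count is 263 − 2 + 17 = 278 micro-increments.
At one micro-increment per day, that is 278 days.

278 d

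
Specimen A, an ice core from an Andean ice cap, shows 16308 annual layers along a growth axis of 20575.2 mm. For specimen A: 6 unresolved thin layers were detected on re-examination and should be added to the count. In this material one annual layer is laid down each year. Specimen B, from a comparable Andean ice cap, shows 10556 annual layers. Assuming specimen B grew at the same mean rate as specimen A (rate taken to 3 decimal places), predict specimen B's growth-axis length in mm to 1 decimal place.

13311.1 mm

Specimen A: correcting the raw count gives 16308 + 6 = 16314 true annual layers.
A: Extension rate ≈ 20575.2 / 16314 = 1.261 mm/year.
B's length ≈ 1.261 × 10556 = 13311.1 mm.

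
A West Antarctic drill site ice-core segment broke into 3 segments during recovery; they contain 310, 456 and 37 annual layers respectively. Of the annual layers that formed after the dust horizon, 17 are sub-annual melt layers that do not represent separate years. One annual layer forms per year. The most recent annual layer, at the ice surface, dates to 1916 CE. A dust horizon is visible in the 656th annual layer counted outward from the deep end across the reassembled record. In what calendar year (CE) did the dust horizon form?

1786 CE

Total annual layers = 310 + 456 + 37 = 803.
The dust horizon sits at annual layer 656 from the deep end, so 803 − 656 = 147 annual layers formed after it.
Excluding 17 false annual layers: 147 − 17 = 130.
Counting back 130 years from 1916 CE places the dust horizon in 1916 − 130 = 1786 CE.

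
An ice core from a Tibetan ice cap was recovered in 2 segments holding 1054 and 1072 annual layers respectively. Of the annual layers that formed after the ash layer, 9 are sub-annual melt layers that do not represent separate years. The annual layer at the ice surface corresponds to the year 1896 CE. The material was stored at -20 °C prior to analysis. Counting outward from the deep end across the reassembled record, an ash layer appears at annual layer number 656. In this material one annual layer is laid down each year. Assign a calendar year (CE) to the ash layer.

435 CE

Total annual layers = 1054 + 1072 = 2126.
2126 − 656 = 1470 annual layers lie beyond the ash layer toward the ice surface.
1470 − 9 false = 1461 true annual layers after the ash layer.
Counting back 1461 years from 1896 CE places the ash layer in 1896 − 1461 = 435 CE.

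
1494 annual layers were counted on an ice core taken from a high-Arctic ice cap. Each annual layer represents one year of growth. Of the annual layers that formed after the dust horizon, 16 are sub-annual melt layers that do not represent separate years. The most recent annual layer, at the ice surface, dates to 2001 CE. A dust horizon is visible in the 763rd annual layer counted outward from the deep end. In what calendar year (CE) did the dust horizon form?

1286 CE

Between annual layer 763 and the ice surface there are 1494 − 763 = 731 annual layers.
Excluding 16 false annual layers: 731 − 16 = 715.
2001 − 715 = 1286 CE.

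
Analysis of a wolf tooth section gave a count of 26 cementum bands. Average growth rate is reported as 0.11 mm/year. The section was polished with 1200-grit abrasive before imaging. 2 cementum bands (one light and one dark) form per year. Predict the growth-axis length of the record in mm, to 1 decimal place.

1.4 mm

Dividing by 2 cementum bands per year: 26 / 2 = 13 years.
13 years at 0.11 mm/year gives 0.11 × 13 = 1.4 mm.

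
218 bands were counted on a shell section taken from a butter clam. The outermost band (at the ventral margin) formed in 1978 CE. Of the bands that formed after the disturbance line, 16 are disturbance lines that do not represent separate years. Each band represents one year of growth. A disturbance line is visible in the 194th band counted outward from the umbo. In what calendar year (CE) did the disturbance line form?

1970 CE

Between band 194 and the ventral margin there are 218 − 194 = 24 bands.
24 − 16 false = 8 true bands after the disturbance line.
The band at the ventral margin is 1978 CE, so the disturbance line dates to 1978 − 8 = 1970 CE.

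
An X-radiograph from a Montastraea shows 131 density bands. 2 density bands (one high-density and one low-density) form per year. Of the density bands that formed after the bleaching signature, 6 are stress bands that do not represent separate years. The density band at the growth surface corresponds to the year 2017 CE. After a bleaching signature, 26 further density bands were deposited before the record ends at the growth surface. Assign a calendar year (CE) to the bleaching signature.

2007 CE

26 density bands post-date the bleaching signature.
26 − 6 false = 20 true density bands after the bleaching signature.
20 density bands at 2 per year is 20 / 2 = 10 years.
Counting back 10 years from 2017 CE places the bleaching signature in 2017 − 10 = 2007 CE.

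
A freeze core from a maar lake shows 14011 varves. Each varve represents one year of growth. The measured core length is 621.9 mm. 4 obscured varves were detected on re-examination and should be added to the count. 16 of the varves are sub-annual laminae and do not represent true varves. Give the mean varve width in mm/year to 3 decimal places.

After corrections the count is 14011 − 16 + 4 = 13999 varves.
621.9 mm over 13999 years gives 621.9 / 13999 ≈ 0.044 mm/year.

0.044 mm/year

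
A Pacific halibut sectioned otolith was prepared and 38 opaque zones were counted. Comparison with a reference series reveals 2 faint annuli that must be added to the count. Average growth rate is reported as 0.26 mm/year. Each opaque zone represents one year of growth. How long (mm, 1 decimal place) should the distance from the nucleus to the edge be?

10.4 mm

Correcting the raw count gives 38 + 2 = 40 true opaque zones.
40 years at 0.26 mm/year gives 0.26 × 40 = 10.4 mm.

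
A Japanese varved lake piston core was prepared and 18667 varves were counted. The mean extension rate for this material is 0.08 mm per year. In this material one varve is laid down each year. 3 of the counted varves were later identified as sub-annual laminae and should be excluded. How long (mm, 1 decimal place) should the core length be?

Adjusted count: 18667 − 3 = 18664 varves.
18664 years at 0.08 mm/year gives 0.08 × 18664 = 1493.1 mm.

1493.1 mm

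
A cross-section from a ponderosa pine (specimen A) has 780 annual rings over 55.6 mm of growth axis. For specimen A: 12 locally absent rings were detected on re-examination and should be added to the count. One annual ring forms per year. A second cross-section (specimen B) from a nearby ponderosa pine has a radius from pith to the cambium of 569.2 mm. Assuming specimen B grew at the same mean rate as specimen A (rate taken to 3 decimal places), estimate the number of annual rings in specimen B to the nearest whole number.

Specimen A: true annual ring count = 780 + 12 = 792.
A: 55.6 mm over 792 years gives 55.6 / 792 ≈ 0.070 mm per year.
For B, 569.2 / 0.070 = 8131.43 years ≈ 8131 annual rings.

8131 annual rings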